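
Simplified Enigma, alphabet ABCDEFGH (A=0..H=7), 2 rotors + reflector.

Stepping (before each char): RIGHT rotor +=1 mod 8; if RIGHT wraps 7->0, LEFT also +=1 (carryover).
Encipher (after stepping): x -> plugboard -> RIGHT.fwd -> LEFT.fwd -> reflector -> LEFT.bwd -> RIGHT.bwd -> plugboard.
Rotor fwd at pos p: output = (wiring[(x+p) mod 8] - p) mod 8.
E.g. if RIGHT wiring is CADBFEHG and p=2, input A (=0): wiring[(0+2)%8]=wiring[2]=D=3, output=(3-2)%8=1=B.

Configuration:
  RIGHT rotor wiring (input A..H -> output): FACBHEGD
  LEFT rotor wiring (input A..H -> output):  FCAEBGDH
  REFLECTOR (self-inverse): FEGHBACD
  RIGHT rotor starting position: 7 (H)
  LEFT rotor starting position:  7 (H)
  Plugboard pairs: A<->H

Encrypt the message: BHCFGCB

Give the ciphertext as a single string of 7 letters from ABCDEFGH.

Answer: CDFEDHG

Derivation:
Char 1 ('B'): step: R->0, L->0 (L advanced); B->plug->B->R->A->L->F->refl->A->L'->C->R'->C->plug->C
Char 2 ('H'): step: R->1, L=0; H->plug->A->R->H->L->H->refl->D->L'->G->R'->D->plug->D
Char 3 ('C'): step: R->2, L=0; C->plug->C->R->F->L->G->refl->C->L'->B->R'->F->plug->F
Char 4 ('F'): step: R->3, L=0; F->plug->F->R->C->L->A->refl->F->L'->A->R'->E->plug->E
Char 5 ('G'): step: R->4, L=0; G->plug->G->R->G->L->D->refl->H->L'->H->R'->D->plug->D
Char 6 ('C'): step: R->5, L=0; C->plug->C->R->G->L->D->refl->H->L'->H->R'->A->plug->H
Char 7 ('B'): step: R->6, L=0; B->plug->B->R->F->L->G->refl->C->L'->B->R'->G->plug->G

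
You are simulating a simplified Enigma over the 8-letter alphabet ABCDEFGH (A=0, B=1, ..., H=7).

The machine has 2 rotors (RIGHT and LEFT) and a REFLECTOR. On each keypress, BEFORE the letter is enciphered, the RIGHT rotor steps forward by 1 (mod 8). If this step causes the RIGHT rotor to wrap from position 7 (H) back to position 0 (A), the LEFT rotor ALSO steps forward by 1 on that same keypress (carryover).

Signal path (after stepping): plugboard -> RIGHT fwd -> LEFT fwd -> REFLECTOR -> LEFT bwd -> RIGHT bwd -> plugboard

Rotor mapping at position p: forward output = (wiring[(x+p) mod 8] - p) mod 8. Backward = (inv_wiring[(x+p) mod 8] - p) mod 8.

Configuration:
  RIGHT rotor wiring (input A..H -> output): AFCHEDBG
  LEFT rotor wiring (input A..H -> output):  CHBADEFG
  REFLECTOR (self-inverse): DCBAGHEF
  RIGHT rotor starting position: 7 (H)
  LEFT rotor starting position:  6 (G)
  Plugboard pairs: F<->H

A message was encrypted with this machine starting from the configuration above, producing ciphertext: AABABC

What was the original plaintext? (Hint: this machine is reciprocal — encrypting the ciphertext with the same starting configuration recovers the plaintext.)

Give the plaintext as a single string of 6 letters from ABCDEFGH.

Answer: FDEECG

Derivation:
Char 1 ('A'): step: R->0, L->7 (L advanced); A->plug->A->R->A->L->H->refl->F->L'->G->R'->H->plug->F
Char 2 ('A'): step: R->1, L=7; A->plug->A->R->E->L->B->refl->C->L'->D->R'->D->plug->D
Char 3 ('B'): step: R->2, L=7; B->plug->B->R->F->L->E->refl->G->L'->H->R'->E->plug->E
Char 4 ('A'): step: R->3, L=7; A->plug->A->R->E->L->B->refl->C->L'->D->R'->E->plug->E
Char 5 ('B'): step: R->4, L=7; B->plug->B->R->H->L->G->refl->E->L'->F->R'->C->plug->C
Char 6 ('C'): step: R->5, L=7; C->plug->C->R->B->L->D->refl->A->L'->C->R'->G->plug->G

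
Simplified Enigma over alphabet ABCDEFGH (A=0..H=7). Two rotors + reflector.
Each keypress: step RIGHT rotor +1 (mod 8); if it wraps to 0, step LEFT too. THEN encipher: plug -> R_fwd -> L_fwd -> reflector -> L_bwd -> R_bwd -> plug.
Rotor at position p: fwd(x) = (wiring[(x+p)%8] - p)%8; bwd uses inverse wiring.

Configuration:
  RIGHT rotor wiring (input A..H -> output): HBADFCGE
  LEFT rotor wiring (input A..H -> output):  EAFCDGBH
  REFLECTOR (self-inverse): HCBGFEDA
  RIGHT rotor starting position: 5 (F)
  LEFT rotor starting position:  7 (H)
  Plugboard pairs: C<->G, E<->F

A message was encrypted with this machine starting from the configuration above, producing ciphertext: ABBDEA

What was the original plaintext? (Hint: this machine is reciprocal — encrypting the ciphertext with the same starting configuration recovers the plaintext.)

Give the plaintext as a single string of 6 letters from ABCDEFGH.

Char 1 ('A'): step: R->6, L=7; A->plug->A->R->A->L->A->refl->H->L'->G->R'->B->plug->B
Char 2 ('B'): step: R->7, L=7; B->plug->B->R->A->L->A->refl->H->L'->G->R'->F->plug->E
Char 3 ('B'): step: R->0, L->0 (L advanced); B->plug->B->R->B->L->A->refl->H->L'->H->R'->A->plug->A
Char 4 ('D'): step: R->1, L=0; D->plug->D->R->E->L->D->refl->G->L'->F->R'->F->plug->E
Char 5 ('E'): step: R->2, L=0; E->plug->F->R->C->L->F->refl->E->L'->A->R'->D->plug->D
Char 6 ('A'): step: R->3, L=0; A->plug->A->R->A->L->E->refl->F->L'->C->R'->B->plug->B

Answer: BEAEDB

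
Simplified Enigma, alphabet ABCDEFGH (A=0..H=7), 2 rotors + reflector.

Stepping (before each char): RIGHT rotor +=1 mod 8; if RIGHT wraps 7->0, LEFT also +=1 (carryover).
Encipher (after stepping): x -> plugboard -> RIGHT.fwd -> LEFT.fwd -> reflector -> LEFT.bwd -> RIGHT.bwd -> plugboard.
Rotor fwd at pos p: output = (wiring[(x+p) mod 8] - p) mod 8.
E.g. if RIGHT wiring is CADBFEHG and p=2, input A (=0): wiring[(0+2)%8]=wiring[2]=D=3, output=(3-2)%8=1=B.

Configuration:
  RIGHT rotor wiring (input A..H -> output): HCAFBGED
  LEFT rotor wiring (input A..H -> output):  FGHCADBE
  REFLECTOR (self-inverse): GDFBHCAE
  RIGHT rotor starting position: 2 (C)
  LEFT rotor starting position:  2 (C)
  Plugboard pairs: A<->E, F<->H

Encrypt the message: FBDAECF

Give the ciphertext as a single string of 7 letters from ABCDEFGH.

Answer: AFECGEC

Derivation:
Char 1 ('F'): step: R->3, L=2; F->plug->H->R->F->L->C->refl->F->L'->A->R'->E->plug->A
Char 2 ('B'): step: R->4, L=2; B->plug->B->R->C->L->G->refl->A->L'->B->R'->H->plug->F
Char 3 ('D'): step: R->5, L=2; D->plug->D->R->C->L->G->refl->A->L'->B->R'->A->plug->E
Char 4 ('A'): step: R->6, L=2; A->plug->E->R->C->L->G->refl->A->L'->B->R'->C->plug->C
Char 5 ('E'): step: R->7, L=2; E->plug->A->R->E->L->H->refl->E->L'->H->R'->G->plug->G
Char 6 ('C'): step: R->0, L->3 (L advanced); C->plug->C->R->A->L->H->refl->E->L'->H->R'->A->plug->E
Char 7 ('F'): step: R->1, L=3; F->plug->H->R->G->L->D->refl->B->L'->E->R'->C->plug->C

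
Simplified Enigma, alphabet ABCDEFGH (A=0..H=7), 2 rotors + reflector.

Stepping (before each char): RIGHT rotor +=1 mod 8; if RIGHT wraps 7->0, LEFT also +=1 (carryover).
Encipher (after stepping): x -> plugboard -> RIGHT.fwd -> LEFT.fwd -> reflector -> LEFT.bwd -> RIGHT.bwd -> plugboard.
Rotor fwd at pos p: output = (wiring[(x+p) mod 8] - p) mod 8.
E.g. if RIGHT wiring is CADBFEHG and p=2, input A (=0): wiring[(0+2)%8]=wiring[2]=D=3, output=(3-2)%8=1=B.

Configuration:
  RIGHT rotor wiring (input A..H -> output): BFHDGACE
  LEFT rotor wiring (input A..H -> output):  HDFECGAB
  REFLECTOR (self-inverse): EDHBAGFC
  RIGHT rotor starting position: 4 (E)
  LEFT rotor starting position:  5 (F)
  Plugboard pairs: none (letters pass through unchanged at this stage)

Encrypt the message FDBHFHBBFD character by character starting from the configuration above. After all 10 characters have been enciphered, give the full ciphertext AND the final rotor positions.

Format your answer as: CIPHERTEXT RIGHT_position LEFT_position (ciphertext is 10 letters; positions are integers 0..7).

Answer: BAAFCACDHB 6 6

Derivation:
Char 1 ('F'): step: R->5, L=5; F->plug->F->R->C->L->E->refl->A->L'->F->R'->B->plug->B
Char 2 ('D'): step: R->6, L=5; D->plug->D->R->H->L->F->refl->G->L'->E->R'->A->plug->A
Char 3 ('B'): step: R->7, L=5; B->plug->B->R->C->L->E->refl->A->L'->F->R'->A->plug->A
Char 4 ('H'): step: R->0, L->6 (L advanced); H->plug->H->R->E->L->H->refl->C->L'->A->R'->F->plug->F
Char 5 ('F'): step: R->1, L=6; F->plug->F->R->B->L->D->refl->B->L'->C->R'->C->plug->C
Char 6 ('H'): step: R->2, L=6; H->plug->H->R->D->L->F->refl->G->L'->F->R'->A->plug->A
Char 7 ('B'): step: R->3, L=6; B->plug->B->R->D->L->F->refl->G->L'->F->R'->C->plug->C
Char 8 ('B'): step: R->4, L=6; B->plug->B->R->E->L->H->refl->C->L'->A->R'->D->plug->D
Char 9 ('F'): step: R->5, L=6; F->plug->F->R->C->L->B->refl->D->L'->B->R'->H->plug->H
Char 10 ('D'): step: R->6, L=6; D->plug->D->R->H->L->A->refl->E->L'->G->R'->B->plug->B
Final: ciphertext=BAAFCACDHB, RIGHT=6, LEFT=6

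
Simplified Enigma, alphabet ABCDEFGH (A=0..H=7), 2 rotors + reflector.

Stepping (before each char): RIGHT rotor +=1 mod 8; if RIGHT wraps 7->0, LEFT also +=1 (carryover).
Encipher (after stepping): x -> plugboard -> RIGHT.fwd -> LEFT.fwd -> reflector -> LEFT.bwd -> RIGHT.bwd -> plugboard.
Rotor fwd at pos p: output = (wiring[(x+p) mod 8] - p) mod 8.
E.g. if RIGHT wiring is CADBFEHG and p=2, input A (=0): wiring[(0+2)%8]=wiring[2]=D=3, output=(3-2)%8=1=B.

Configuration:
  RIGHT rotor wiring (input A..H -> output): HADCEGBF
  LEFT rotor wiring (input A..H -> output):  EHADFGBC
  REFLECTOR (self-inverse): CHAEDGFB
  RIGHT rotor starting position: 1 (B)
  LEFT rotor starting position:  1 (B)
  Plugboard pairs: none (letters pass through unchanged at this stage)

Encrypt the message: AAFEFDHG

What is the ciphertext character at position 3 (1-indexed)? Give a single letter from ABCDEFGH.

Char 1 ('A'): step: R->2, L=1; A->plug->A->R->B->L->H->refl->B->L'->G->R'->H->plug->H
Char 2 ('A'): step: R->3, L=1; A->plug->A->R->H->L->D->refl->E->L'->D->R'->C->plug->C
Char 3 ('F'): step: R->4, L=1; F->plug->F->R->E->L->F->refl->G->L'->A->R'->A->plug->A

A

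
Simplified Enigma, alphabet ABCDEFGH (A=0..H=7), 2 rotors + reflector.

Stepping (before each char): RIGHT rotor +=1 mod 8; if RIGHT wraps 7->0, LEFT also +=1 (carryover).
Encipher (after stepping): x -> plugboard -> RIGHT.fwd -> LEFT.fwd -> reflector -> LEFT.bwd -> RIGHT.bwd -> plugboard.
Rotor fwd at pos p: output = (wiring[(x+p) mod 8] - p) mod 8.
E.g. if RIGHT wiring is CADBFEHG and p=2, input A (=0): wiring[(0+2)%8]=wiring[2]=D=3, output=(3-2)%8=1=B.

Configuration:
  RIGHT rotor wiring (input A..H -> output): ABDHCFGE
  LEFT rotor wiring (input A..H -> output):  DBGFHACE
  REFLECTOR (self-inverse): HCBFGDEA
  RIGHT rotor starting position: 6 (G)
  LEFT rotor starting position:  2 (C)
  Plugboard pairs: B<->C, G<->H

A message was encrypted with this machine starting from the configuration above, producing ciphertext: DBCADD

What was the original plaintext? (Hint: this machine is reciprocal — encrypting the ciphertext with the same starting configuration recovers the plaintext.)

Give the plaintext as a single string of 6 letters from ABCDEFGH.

Answer: GFGHFE

Derivation:
Char 1 ('D'): step: R->7, L=2; D->plug->D->R->E->L->A->refl->H->L'->H->R'->H->plug->G
Char 2 ('B'): step: R->0, L->3 (L advanced); B->plug->C->R->D->L->H->refl->A->L'->F->R'->F->plug->F
Char 3 ('C'): step: R->1, L=3; C->plug->B->R->C->L->F->refl->D->L'->H->R'->H->plug->G
Char 4 ('A'): step: R->2, L=3; A->plug->A->R->B->L->E->refl->G->L'->G->R'->G->plug->H
Char 5 ('D'): step: R->3, L=3; D->plug->D->R->D->L->H->refl->A->L'->F->R'->F->plug->F
Char 6 ('D'): step: R->4, L=3; D->plug->D->R->A->L->C->refl->B->L'->E->R'->E->plug->E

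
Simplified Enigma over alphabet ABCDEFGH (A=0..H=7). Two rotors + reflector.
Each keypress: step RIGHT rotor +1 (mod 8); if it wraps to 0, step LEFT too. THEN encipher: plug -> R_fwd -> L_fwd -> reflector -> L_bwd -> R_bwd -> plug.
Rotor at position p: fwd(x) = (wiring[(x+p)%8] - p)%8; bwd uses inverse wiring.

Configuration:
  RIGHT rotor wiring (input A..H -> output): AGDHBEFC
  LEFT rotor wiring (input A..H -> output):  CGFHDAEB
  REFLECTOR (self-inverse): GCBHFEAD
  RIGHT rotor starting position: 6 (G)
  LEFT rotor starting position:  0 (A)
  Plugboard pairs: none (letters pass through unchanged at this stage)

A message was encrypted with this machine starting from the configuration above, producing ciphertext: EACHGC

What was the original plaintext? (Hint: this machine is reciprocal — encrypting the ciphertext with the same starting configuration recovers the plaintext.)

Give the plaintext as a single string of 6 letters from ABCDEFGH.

Answer: CEBBEB

Derivation:
Char 1 ('E'): step: R->7, L=0; E->plug->E->R->A->L->C->refl->B->L'->H->R'->C->plug->C
Char 2 ('A'): step: R->0, L->1 (L advanced); A->plug->A->R->A->L->F->refl->E->L'->B->R'->E->plug->E
Char 3 ('C'): step: R->1, L=1; C->plug->C->R->G->L->A->refl->G->L'->C->R'->B->plug->B
Char 4 ('H'): step: R->2, L=1; H->plug->H->R->E->L->H->refl->D->L'->F->R'->B->plug->B
Char 5 ('G'): step: R->3, L=1; G->plug->G->R->D->L->C->refl->B->L'->H->R'->E->plug->E
Char 6 ('C'): step: R->4, L=1; C->plug->C->R->B->L->E->refl->F->L'->A->R'->B->plug->B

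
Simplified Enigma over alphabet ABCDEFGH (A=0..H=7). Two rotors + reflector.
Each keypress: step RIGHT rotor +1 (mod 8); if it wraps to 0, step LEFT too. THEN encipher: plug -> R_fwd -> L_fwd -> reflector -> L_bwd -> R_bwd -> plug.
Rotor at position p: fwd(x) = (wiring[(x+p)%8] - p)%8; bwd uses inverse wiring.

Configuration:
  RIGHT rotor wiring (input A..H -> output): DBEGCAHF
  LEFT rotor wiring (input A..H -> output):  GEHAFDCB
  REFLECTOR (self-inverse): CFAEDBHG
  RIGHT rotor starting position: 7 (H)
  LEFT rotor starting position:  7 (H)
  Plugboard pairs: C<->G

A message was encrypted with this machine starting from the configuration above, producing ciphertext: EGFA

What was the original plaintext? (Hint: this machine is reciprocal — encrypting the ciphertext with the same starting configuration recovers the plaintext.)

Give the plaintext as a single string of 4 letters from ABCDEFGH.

Char 1 ('E'): step: R->0, L->0 (L advanced); E->plug->E->R->C->L->H->refl->G->L'->A->R'->F->plug->F
Char 2 ('G'): step: R->1, L=0; G->plug->C->R->F->L->D->refl->E->L'->B->R'->D->plug->D
Char 3 ('F'): step: R->2, L=0; F->plug->F->R->D->L->A->refl->C->L'->G->R'->D->plug->D
Char 4 ('A'): step: R->3, L=0; A->plug->A->R->D->L->A->refl->C->L'->G->R'->G->plug->C

Answer: FDDC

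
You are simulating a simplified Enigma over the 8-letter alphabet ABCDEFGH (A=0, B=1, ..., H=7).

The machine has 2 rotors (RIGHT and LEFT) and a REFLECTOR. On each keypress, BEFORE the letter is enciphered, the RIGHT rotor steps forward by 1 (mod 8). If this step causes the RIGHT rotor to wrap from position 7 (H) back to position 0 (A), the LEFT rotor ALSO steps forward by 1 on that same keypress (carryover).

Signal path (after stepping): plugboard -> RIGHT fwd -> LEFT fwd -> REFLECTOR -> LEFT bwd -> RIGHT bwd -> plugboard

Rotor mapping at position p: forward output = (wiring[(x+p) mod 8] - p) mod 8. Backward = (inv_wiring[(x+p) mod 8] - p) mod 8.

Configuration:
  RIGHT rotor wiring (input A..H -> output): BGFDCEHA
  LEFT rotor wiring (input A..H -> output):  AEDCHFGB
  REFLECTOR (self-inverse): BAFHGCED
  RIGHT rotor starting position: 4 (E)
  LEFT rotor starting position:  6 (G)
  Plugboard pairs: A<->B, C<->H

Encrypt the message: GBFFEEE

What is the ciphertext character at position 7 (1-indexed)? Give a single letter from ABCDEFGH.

Char 1 ('G'): step: R->5, L=6; G->plug->G->R->G->L->B->refl->A->L'->A->R'->F->plug->F
Char 2 ('B'): step: R->6, L=6; B->plug->A->R->B->L->D->refl->H->L'->H->R'->E->plug->E
Char 3 ('F'): step: R->7, L=6; F->plug->F->R->D->L->G->refl->E->L'->F->R'->G->plug->G
Char 4 ('F'): step: R->0, L->7 (L advanced); F->plug->F->R->E->L->D->refl->H->L'->H->R'->G->plug->G
Char 5 ('E'): step: R->1, L=7; E->plug->E->R->D->L->E->refl->G->L'->G->R'->F->plug->F
Char 6 ('E'): step: R->2, L=7; E->plug->E->R->F->L->A->refl->B->L'->B->R'->B->plug->A
Char 7 ('E'): step: R->3, L=7; E->plug->E->R->F->L->A->refl->B->L'->B->R'->C->plug->H

H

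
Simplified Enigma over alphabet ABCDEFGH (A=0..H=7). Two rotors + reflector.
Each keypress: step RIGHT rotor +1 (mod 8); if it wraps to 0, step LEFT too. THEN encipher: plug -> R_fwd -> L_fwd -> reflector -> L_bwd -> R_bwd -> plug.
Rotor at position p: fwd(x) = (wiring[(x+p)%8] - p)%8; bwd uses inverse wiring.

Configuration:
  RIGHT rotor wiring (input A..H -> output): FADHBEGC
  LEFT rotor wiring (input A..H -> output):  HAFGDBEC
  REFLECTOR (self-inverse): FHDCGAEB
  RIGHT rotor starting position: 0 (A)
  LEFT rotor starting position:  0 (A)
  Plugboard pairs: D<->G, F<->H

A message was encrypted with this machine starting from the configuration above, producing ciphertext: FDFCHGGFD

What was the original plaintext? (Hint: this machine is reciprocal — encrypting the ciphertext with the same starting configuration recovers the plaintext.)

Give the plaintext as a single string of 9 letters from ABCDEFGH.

Char 1 ('F'): step: R->1, L=0; F->plug->H->R->E->L->D->refl->C->L'->H->R'->A->plug->A
Char 2 ('D'): step: R->2, L=0; D->plug->G->R->D->L->G->refl->E->L'->G->R'->H->plug->F
Char 3 ('F'): step: R->3, L=0; F->plug->H->R->A->L->H->refl->B->L'->F->R'->G->plug->D
Char 4 ('C'): step: R->4, L=0; C->plug->C->R->C->L->F->refl->A->L'->B->R'->E->plug->E
Char 5 ('H'): step: R->5, L=0; H->plug->F->R->G->L->E->refl->G->L'->D->R'->E->plug->E
Char 6 ('G'): step: R->6, L=0; G->plug->D->R->C->L->F->refl->A->L'->B->R'->F->plug->H
Char 7 ('G'): step: R->7, L=0; G->plug->D->R->E->L->D->refl->C->L'->H->R'->H->plug->F
Char 8 ('F'): step: R->0, L->1 (L advanced); F->plug->H->R->C->L->F->refl->A->L'->E->R'->F->plug->H
Char 9 ('D'): step: R->1, L=1; D->plug->G->R->B->L->E->refl->G->L'->H->R'->A->plug->A

Answer: AFDEEHFHA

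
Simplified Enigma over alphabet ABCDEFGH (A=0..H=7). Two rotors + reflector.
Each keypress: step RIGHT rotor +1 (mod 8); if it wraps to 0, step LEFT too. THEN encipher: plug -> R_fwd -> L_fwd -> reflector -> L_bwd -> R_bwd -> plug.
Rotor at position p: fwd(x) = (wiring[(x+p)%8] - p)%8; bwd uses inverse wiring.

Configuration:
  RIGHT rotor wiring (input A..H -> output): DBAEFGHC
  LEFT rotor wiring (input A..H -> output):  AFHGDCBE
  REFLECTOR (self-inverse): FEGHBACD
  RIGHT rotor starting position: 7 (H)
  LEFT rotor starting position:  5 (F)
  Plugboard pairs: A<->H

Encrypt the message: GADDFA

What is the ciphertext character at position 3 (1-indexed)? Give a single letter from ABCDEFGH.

Char 1 ('G'): step: R->0, L->6 (L advanced); G->plug->G->R->H->L->E->refl->B->L'->E->R'->D->plug->D
Char 2 ('A'): step: R->1, L=6; A->plug->H->R->C->L->C->refl->G->L'->B->R'->G->plug->G
Char 3 ('D'): step: R->2, L=6; D->plug->D->R->E->L->B->refl->E->L'->H->R'->H->plug->A

A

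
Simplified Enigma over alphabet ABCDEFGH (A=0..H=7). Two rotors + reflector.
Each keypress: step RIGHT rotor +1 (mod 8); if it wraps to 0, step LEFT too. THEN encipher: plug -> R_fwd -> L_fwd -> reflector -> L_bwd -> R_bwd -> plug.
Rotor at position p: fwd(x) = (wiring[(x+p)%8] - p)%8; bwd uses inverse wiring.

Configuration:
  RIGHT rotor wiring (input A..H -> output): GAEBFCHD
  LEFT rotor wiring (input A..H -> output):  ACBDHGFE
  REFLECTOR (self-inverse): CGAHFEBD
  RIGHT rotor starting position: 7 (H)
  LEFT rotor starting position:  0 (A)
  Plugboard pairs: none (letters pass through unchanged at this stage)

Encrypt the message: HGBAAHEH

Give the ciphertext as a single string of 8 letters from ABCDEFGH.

Char 1 ('H'): step: R->0, L->1 (L advanced); H->plug->H->R->D->L->G->refl->B->L'->A->R'->B->plug->B
Char 2 ('G'): step: R->1, L=1; G->plug->G->R->C->L->C->refl->A->L'->B->R'->E->plug->E
Char 3 ('B'): step: R->2, L=1; B->plug->B->R->H->L->H->refl->D->L'->G->R'->H->plug->H
Char 4 ('A'): step: R->3, L=1; A->plug->A->R->G->L->D->refl->H->L'->H->R'->C->plug->C
Char 5 ('A'): step: R->4, L=1; A->plug->A->R->B->L->A->refl->C->L'->C->R'->E->plug->E
Char 6 ('H'): step: R->5, L=1; H->plug->H->R->A->L->B->refl->G->L'->D->R'->E->plug->E
Char 7 ('E'): step: R->6, L=1; E->plug->E->R->G->L->D->refl->H->L'->H->R'->G->plug->G
Char 8 ('H'): step: R->7, L=1; H->plug->H->R->A->L->B->refl->G->L'->D->R'->G->plug->G

Answer: BEHCEEGG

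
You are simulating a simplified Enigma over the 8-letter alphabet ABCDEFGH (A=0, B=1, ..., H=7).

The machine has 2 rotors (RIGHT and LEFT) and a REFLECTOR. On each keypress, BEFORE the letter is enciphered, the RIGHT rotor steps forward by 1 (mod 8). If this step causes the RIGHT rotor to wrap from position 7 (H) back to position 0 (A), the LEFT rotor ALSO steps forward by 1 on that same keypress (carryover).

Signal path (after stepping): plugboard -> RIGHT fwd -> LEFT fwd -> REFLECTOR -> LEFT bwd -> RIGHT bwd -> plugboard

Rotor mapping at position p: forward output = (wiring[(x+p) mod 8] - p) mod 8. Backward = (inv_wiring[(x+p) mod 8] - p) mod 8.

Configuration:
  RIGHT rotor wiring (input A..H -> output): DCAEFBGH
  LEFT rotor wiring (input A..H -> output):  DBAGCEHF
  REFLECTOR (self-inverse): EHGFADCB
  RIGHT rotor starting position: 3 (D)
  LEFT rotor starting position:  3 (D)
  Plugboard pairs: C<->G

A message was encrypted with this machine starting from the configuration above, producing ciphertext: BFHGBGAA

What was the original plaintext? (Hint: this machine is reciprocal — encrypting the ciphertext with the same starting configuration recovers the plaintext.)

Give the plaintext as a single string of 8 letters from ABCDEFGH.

Char 1 ('B'): step: R->4, L=3; B->plug->B->R->F->L->A->refl->E->L'->D->R'->D->plug->D
Char 2 ('F'): step: R->5, L=3; F->plug->F->R->D->L->E->refl->A->L'->F->R'->E->plug->E
Char 3 ('H'): step: R->6, L=3; H->plug->H->R->D->L->E->refl->A->L'->F->R'->C->plug->G
Char 4 ('G'): step: R->7, L=3; G->plug->C->R->D->L->E->refl->A->L'->F->R'->E->plug->E
Char 5 ('B'): step: R->0, L->4 (L advanced); B->plug->B->R->C->L->D->refl->F->L'->F->R'->E->plug->E
Char 6 ('G'): step: R->1, L=4; G->plug->C->R->D->L->B->refl->H->L'->E->R'->D->plug->D
Char 7 ('A'): step: R->2, L=4; A->plug->A->R->G->L->E->refl->A->L'->B->R'->G->plug->C
Char 8 ('A'): step: R->3, L=4; A->plug->A->R->B->L->A->refl->E->L'->G->R'->C->plug->G

Answer: DEGEEDCG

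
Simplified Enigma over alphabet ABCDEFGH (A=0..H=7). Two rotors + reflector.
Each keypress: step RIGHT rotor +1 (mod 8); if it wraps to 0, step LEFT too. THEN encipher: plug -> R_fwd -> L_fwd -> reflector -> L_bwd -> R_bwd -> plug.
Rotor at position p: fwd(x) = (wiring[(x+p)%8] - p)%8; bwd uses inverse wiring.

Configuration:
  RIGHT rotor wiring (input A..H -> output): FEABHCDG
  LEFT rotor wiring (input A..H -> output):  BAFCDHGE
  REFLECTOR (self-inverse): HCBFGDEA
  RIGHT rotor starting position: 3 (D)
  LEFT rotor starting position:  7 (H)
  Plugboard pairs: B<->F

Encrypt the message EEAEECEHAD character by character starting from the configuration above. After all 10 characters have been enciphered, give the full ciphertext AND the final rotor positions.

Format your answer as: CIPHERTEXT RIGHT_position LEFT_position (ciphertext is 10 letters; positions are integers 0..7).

Char 1 ('E'): step: R->4, L=7; E->plug->E->R->B->L->C->refl->B->L'->C->R'->D->plug->D
Char 2 ('E'): step: R->5, L=7; E->plug->E->R->H->L->H->refl->A->L'->G->R'->B->plug->F
Char 3 ('A'): step: R->6, L=7; A->plug->A->R->F->L->E->refl->G->L'->D->R'->F->plug->B
Char 4 ('E'): step: R->7, L=7; E->plug->E->R->C->L->B->refl->C->L'->B->R'->D->plug->D
Char 5 ('E'): step: R->0, L->0 (L advanced); E->plug->E->R->H->L->E->refl->G->L'->G->R'->H->plug->H
Char 6 ('C'): step: R->1, L=0; C->plug->C->R->A->L->B->refl->C->L'->D->R'->A->plug->A
Char 7 ('E'): step: R->2, L=0; E->plug->E->R->B->L->A->refl->H->L'->F->R'->C->plug->C
Char 8 ('H'): step: R->3, L=0; H->plug->H->R->F->L->H->refl->A->L'->B->R'->G->plug->G
Char 9 ('A'): step: R->4, L=0; A->plug->A->R->D->L->C->refl->B->L'->A->R'->F->plug->B
Char 10 ('D'): step: R->5, L=0; D->plug->D->R->A->L->B->refl->C->L'->D->R'->F->plug->B
Final: ciphertext=DFBDHACGBB, RIGHT=5, LEFT=0

Answer: DFBDHACGBB 5 0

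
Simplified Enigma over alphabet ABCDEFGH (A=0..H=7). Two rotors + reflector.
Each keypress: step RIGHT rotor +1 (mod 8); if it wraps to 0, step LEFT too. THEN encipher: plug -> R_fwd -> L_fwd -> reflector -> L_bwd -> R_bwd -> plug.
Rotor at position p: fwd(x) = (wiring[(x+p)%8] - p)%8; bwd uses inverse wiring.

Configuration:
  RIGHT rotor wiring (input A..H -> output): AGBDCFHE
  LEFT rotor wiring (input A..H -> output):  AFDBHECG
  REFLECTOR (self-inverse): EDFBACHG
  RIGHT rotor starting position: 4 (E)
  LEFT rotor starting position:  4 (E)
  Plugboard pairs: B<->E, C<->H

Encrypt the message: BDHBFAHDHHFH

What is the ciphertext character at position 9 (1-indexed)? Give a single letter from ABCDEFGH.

Char 1 ('B'): step: R->5, L=4; B->plug->E->R->B->L->A->refl->E->L'->E->R'->F->plug->F
Char 2 ('D'): step: R->6, L=4; D->plug->D->R->A->L->D->refl->B->L'->F->R'->F->plug->F
Char 3 ('H'): step: R->7, L=4; H->plug->C->R->H->L->F->refl->C->L'->D->R'->F->plug->F
Char 4 ('B'): step: R->0, L->5 (L advanced); B->plug->E->R->C->L->B->refl->D->L'->D->R'->D->plug->D
Char 5 ('F'): step: R->1, L=5; F->plug->F->R->G->L->E->refl->A->L'->E->R'->E->plug->B
Char 6 ('A'): step: R->2, L=5; A->plug->A->R->H->L->C->refl->F->L'->B->R'->B->plug->E
Char 7 ('H'): step: R->3, L=5; H->plug->C->R->C->L->B->refl->D->L'->D->R'->G->plug->G
Char 8 ('D'): step: R->4, L=5; D->plug->D->R->A->L->H->refl->G->L'->F->R'->G->plug->G
Char 9 ('H'): step: R->5, L=5; H->plug->C->R->H->L->C->refl->F->L'->B->R'->E->plug->B

B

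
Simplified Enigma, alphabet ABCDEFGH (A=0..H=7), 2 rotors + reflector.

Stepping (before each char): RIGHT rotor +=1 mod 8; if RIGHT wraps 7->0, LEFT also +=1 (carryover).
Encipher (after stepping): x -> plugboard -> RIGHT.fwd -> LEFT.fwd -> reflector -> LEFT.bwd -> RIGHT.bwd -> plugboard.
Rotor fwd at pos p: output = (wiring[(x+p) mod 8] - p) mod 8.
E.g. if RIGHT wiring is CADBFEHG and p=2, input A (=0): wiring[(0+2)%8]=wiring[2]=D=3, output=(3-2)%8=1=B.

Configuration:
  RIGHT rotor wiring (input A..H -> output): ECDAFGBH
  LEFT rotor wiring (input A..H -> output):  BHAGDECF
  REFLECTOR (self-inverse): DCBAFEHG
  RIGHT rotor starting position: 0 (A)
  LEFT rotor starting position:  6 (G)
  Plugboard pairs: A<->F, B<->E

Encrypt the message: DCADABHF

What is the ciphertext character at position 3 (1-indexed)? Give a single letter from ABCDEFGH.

Char 1 ('D'): step: R->1, L=6; D->plug->D->R->E->L->C->refl->B->L'->D->R'->H->plug->H
Char 2 ('C'): step: R->2, L=6; C->plug->C->R->D->L->B->refl->C->L'->E->R'->D->plug->D
Char 3 ('A'): step: R->3, L=6; A->plug->F->R->B->L->H->refl->G->L'->H->R'->G->plug->G

G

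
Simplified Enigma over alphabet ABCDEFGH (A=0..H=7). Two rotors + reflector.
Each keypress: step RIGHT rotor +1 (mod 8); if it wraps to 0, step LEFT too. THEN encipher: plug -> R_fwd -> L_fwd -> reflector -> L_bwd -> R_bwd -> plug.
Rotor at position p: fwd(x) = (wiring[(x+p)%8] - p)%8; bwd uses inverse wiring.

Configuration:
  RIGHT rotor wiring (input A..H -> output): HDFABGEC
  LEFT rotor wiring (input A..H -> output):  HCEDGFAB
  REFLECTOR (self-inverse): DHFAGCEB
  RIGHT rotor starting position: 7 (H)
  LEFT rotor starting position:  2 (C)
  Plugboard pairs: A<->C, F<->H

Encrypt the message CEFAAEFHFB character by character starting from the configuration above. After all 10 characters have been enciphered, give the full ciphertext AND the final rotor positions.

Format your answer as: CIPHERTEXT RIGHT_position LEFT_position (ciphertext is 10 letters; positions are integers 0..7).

Answer: HBHFGBACAF 1 4

Derivation:
Char 1 ('C'): step: R->0, L->3 (L advanced); C->plug->A->R->H->L->B->refl->H->L'->G->R'->F->plug->H
Char 2 ('E'): step: R->1, L=3; E->plug->E->R->F->L->E->refl->G->L'->E->R'->B->plug->B
Char 3 ('F'): step: R->2, L=3; F->plug->H->R->B->L->D->refl->A->L'->A->R'->F->plug->H
Char 4 ('A'): step: R->3, L=3; A->plug->C->R->D->L->F->refl->C->L'->C->R'->H->plug->F
Char 5 ('A'): step: R->4, L=3; A->plug->C->R->A->L->A->refl->D->L'->B->R'->G->plug->G
Char 6 ('E'): step: R->5, L=3; E->plug->E->R->G->L->H->refl->B->L'->H->R'->B->plug->B
Char 7 ('F'): step: R->6, L=3; F->plug->H->R->A->L->A->refl->D->L'->B->R'->C->plug->A
Char 8 ('H'): step: R->7, L=3; H->plug->F->R->C->L->C->refl->F->L'->D->R'->A->plug->C
Char 9 ('F'): step: R->0, L->4 (L advanced); F->plug->H->R->C->L->E->refl->G->L'->F->R'->C->plug->A
Char 10 ('B'): step: R->1, L=4; B->plug->B->R->E->L->D->refl->A->L'->G->R'->H->plug->F
Final: ciphertext=HBHFGBACAF, RIGHT=1, LEFT=4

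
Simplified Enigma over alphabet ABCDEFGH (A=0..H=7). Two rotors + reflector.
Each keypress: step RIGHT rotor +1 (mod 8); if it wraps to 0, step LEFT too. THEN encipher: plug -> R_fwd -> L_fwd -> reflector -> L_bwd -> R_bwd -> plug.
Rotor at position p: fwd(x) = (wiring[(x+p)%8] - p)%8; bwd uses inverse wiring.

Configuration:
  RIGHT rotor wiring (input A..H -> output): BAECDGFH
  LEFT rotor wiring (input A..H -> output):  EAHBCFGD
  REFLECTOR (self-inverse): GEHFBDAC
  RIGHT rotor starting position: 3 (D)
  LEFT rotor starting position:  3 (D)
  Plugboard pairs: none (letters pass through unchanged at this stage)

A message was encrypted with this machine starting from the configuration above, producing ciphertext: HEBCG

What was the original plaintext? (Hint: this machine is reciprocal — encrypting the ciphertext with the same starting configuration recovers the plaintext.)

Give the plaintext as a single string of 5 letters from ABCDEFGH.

Char 1 ('H'): step: R->4, L=3; H->plug->H->R->G->L->F->refl->D->L'->D->R'->D->plug->D
Char 2 ('E'): step: R->5, L=3; E->plug->E->R->D->L->D->refl->F->L'->G->R'->H->plug->H
Char 3 ('B'): step: R->6, L=3; B->plug->B->R->B->L->H->refl->C->L'->C->R'->D->plug->D
Char 4 ('C'): step: R->7, L=3; C->plug->C->R->B->L->H->refl->C->L'->C->R'->B->plug->B
Char 5 ('G'): step: R->0, L->4 (L advanced); G->plug->G->R->F->L->E->refl->B->L'->B->R'->A->plug->A

Answer: DHDBA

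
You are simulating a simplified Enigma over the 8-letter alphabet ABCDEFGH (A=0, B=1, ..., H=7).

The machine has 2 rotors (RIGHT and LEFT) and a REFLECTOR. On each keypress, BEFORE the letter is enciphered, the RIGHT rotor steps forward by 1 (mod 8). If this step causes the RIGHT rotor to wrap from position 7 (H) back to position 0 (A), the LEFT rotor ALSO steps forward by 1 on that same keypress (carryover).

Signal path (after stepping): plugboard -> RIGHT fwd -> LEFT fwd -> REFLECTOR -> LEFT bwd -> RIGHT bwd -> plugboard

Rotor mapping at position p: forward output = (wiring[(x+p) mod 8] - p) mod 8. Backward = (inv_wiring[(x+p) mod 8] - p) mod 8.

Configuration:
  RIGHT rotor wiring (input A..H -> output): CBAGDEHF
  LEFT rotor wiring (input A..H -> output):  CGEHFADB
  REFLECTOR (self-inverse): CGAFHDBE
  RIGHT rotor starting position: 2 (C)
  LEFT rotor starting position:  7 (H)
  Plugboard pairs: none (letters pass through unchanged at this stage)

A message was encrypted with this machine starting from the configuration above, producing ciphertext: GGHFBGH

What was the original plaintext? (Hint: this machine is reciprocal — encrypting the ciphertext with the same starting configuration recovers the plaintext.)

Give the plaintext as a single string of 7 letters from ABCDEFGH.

Char 1 ('G'): step: R->3, L=7; G->plug->G->R->G->L->B->refl->G->L'->F->R'->H->plug->H
Char 2 ('G'): step: R->4, L=7; G->plug->G->R->E->L->A->refl->C->L'->A->R'->B->plug->B
Char 3 ('H'): step: R->5, L=7; H->plug->H->R->G->L->B->refl->G->L'->F->R'->D->plug->D
Char 4 ('F'): step: R->6, L=7; F->plug->F->R->A->L->C->refl->A->L'->E->R'->C->plug->C
Char 5 ('B'): step: R->7, L=7; B->plug->B->R->D->L->F->refl->D->L'->B->R'->D->plug->D
Char 6 ('G'): step: R->0, L->0 (L advanced); G->plug->G->R->H->L->B->refl->G->L'->B->R'->B->plug->B
Char 7 ('H'): step: R->1, L=0; H->plug->H->R->B->L->G->refl->B->L'->H->R'->B->plug->B

Answer: HBDCDBB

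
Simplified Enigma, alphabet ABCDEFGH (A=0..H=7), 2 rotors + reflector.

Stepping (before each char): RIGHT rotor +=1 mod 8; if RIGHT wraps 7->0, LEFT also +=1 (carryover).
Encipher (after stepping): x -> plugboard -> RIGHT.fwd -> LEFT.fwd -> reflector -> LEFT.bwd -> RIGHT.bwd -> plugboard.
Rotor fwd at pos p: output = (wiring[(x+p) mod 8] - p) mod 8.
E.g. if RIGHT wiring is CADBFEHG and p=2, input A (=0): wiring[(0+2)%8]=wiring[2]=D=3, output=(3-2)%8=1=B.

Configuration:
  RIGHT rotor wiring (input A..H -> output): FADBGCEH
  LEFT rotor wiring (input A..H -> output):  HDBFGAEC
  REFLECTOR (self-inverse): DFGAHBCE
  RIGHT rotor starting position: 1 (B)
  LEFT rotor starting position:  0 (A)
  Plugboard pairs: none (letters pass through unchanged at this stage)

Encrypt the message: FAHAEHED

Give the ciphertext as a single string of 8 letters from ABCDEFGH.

Answer: AHEHBCCE

Derivation:
Char 1 ('F'): step: R->2, L=0; F->plug->F->R->F->L->A->refl->D->L'->B->R'->A->plug->A
Char 2 ('A'): step: R->3, L=0; A->plug->A->R->G->L->E->refl->H->L'->A->R'->H->plug->H
Char 3 ('H'): step: R->4, L=0; H->plug->H->R->F->L->A->refl->D->L'->B->R'->E->plug->E
Char 4 ('A'): step: R->5, L=0; A->plug->A->R->F->L->A->refl->D->L'->B->R'->H->plug->H
Char 5 ('E'): step: R->6, L=0; E->plug->E->R->F->L->A->refl->D->L'->B->R'->B->plug->B
Char 6 ('H'): step: R->7, L=0; H->plug->H->R->F->L->A->refl->D->L'->B->R'->C->plug->C
Char 7 ('E'): step: R->0, L->1 (L advanced); E->plug->E->R->G->L->B->refl->F->L'->D->R'->C->plug->C
Char 8 ('D'): step: R->1, L=1; D->plug->D->R->F->L->D->refl->A->L'->B->R'->E->plug->E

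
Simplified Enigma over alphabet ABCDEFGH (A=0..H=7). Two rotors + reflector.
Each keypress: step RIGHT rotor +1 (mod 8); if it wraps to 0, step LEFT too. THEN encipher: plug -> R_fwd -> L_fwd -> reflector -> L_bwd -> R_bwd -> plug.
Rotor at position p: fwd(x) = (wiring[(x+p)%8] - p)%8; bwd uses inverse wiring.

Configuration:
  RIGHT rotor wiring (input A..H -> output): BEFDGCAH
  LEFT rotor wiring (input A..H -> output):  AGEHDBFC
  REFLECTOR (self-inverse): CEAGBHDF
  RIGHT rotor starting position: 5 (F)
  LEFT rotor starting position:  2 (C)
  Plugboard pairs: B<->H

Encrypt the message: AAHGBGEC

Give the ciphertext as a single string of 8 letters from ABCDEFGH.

Char 1 ('A'): step: R->6, L=2; A->plug->A->R->C->L->B->refl->E->L'->H->R'->E->plug->E
Char 2 ('A'): step: R->7, L=2; A->plug->A->R->A->L->C->refl->A->L'->F->R'->C->plug->C
Char 3 ('H'): step: R->0, L->3 (L advanced); H->plug->B->R->E->L->H->refl->F->L'->F->R'->C->plug->C
Char 4 ('G'): step: R->1, L=3; G->plug->G->R->G->L->D->refl->G->L'->C->R'->C->plug->C
Char 5 ('B'): step: R->2, L=3; B->plug->H->R->C->L->G->refl->D->L'->G->R'->E->plug->E
Char 6 ('G'): step: R->3, L=3; G->plug->G->R->B->L->A->refl->C->L'->D->R'->B->plug->H
Char 7 ('E'): step: R->4, L=3; E->plug->E->R->F->L->F->refl->H->L'->E->R'->C->plug->C
Char 8 ('C'): step: R->5, L=3; C->plug->C->R->C->L->G->refl->D->L'->G->R'->G->plug->G

Answer: ECCCEHCG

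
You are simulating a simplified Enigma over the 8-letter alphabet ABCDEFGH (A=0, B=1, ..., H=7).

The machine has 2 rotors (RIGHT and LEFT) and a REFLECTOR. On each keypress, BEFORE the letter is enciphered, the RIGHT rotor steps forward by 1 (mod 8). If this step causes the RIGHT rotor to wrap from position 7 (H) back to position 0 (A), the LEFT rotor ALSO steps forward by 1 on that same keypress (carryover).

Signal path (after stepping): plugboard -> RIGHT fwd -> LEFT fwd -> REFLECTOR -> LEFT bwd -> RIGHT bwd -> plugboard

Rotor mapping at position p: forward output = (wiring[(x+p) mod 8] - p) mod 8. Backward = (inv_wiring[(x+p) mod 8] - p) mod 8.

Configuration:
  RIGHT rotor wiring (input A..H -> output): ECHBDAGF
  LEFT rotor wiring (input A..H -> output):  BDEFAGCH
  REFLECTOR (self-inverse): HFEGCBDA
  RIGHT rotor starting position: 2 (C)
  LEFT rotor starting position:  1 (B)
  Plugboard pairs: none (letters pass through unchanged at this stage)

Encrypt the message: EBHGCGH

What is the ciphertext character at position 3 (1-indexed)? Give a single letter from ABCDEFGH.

Char 1 ('E'): step: R->3, L=1; E->plug->E->R->C->L->E->refl->C->L'->A->R'->B->plug->B
Char 2 ('B'): step: R->4, L=1; B->plug->B->R->E->L->F->refl->B->L'->F->R'->H->plug->H
Char 3 ('H'): step: R->5, L=1; H->plug->H->R->G->L->G->refl->D->L'->B->R'->B->plug->B

B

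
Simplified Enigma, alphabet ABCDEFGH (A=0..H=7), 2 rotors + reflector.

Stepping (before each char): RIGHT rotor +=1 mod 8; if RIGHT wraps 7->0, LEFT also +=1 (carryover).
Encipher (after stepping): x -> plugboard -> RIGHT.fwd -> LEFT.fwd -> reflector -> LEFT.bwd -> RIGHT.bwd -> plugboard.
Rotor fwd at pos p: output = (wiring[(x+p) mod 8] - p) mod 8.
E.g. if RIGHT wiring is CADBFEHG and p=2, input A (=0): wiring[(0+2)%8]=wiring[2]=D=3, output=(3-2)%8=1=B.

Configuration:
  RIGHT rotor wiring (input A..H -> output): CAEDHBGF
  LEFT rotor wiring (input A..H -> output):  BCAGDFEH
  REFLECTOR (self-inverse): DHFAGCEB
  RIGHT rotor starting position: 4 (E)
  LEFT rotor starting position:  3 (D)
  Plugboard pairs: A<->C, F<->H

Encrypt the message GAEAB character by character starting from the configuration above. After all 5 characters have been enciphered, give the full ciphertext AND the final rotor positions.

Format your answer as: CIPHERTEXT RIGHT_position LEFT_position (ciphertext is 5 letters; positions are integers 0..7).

Char 1 ('G'): step: R->5, L=3; G->plug->G->R->G->L->H->refl->B->L'->D->R'->E->plug->E
Char 2 ('A'): step: R->6, L=3; A->plug->C->R->E->L->E->refl->G->L'->F->R'->F->plug->H
Char 3 ('E'): step: R->7, L=3; E->plug->E->R->E->L->E->refl->G->L'->F->R'->D->plug->D
Char 4 ('A'): step: R->0, L->4 (L advanced); A->plug->C->R->E->L->F->refl->C->L'->H->R'->E->plug->E
Char 5 ('B'): step: R->1, L=4; B->plug->B->R->D->L->D->refl->A->L'->C->R'->C->plug->A
Final: ciphertext=EHDEA, RIGHT=1, LEFT=4

Answer: EHDEA 1 4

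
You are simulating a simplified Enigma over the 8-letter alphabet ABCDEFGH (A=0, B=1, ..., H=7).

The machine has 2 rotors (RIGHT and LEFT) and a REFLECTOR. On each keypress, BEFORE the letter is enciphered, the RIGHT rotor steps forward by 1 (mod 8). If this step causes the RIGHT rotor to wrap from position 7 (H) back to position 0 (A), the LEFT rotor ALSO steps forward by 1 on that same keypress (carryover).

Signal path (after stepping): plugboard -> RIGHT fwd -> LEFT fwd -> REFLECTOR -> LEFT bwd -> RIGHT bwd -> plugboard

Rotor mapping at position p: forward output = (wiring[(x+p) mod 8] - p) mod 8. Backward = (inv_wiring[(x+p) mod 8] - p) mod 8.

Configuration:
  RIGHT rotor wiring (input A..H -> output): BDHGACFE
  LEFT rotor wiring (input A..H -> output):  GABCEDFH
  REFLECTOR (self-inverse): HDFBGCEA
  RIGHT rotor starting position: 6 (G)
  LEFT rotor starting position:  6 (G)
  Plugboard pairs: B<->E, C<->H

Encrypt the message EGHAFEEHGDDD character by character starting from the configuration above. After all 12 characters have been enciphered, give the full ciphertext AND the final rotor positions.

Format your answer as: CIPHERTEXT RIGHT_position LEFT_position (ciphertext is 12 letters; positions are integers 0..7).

Char 1 ('E'): step: R->7, L=6; E->plug->B->R->C->L->A->refl->H->L'->A->R'->D->plug->D
Char 2 ('G'): step: R->0, L->7 (L advanced); G->plug->G->R->F->L->F->refl->C->L'->D->R'->B->plug->E
Char 3 ('H'): step: R->1, L=7; H->plug->C->R->F->L->F->refl->C->L'->D->R'->G->plug->G
Char 4 ('A'): step: R->2, L=7; A->plug->A->R->F->L->F->refl->C->L'->D->R'->E->plug->B
Char 5 ('F'): step: R->3, L=7; F->plug->F->R->G->L->E->refl->G->L'->H->R'->C->plug->H
Char 6 ('E'): step: R->4, L=7; E->plug->B->R->G->L->E->refl->G->L'->H->R'->F->plug->F
Char 7 ('E'): step: R->5, L=7; E->plug->B->R->A->L->A->refl->H->L'->B->R'->G->plug->G
Char 8 ('H'): step: R->6, L=7; H->plug->C->R->D->L->C->refl->F->L'->F->R'->D->plug->D
Char 9 ('G'): step: R->7, L=7; G->plug->G->R->D->L->C->refl->F->L'->F->R'->A->plug->A
Char 10 ('D'): step: R->0, L->0 (L advanced); D->plug->D->R->G->L->F->refl->C->L'->D->R'->B->plug->E
Char 11 ('D'): step: R->1, L=0; D->plug->D->R->H->L->H->refl->A->L'->B->R'->E->plug->B
Char 12 ('D'): step: R->2, L=0; D->plug->D->R->A->L->G->refl->E->L'->E->R'->B->plug->E
Final: ciphertext=DEGBHFGDAEBE, RIGHT=2, LEFT=0

Answer: DEGBHFGDAEBE 2 0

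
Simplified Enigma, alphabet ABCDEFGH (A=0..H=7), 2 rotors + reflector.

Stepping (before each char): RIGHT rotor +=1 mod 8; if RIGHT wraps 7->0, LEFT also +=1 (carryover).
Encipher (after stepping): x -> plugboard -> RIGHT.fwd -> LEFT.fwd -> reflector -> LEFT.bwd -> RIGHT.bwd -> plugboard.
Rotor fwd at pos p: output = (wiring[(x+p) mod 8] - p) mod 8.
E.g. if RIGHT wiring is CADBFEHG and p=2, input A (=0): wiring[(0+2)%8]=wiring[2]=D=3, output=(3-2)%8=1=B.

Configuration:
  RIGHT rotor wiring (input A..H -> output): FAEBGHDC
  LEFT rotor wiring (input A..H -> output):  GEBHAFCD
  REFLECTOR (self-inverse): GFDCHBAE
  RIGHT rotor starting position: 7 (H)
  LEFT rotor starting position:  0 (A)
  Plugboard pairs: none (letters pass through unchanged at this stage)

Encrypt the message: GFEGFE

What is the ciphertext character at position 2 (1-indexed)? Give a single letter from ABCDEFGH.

Char 1 ('G'): step: R->0, L->1 (L advanced); G->plug->G->R->D->L->H->refl->E->L'->E->R'->C->plug->C
Char 2 ('F'): step: R->1, L=1; F->plug->F->R->C->L->G->refl->A->L'->B->R'->G->plug->G

G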